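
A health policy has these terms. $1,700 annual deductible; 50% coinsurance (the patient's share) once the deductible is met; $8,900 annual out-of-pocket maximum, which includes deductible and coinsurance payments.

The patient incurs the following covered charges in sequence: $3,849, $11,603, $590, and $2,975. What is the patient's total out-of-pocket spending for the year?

#1 ($3,849): $1,700 to deductible, leaving $2,149; 50% of $2,149 = $1,074.50. Cost to patient: $2,774.50. OOP to date $2,774.50.
#2 ($11,603): deductible met; 50% of $11,603 = $5,801.50. Patient owes $5,801.50 (running OOP $8,576).
#3 ($590): deductible met; 50% of $590 = $295. Patient pays $295; OOP now $8,871.
#4 ($2,975): deductible met; 50% of $2,975 = $1,487.50. OOP would hit $10,358.50 > $8,900, so the cap limits the patient to $8,900 − $8,871 = $29.
Total paid by the patient: $2,774.50 + $5,801.50 + $295 + $29 = $8,900.

$8,900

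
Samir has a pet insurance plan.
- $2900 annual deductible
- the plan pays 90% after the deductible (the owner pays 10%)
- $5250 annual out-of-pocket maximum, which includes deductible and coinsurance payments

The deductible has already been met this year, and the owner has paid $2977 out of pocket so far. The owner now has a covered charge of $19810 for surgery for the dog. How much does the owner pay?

The deductible is already satisfied, so the full bill goes to coinsurance.
Owner's 10% share of $19810 is $1981.
Total out-of-pocket so far would be $2977 + $1981 = $4958, below the $5250 cap — no reduction.

$1981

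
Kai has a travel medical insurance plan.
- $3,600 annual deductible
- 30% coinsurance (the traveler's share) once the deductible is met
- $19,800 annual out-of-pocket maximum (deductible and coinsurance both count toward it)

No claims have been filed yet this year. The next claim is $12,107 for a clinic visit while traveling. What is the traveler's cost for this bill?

Deductible not yet touched, so the first $3,600 of the bill goes to the deductible.
After the $3,600 deductible portion, $12,107 − $3,600 = $8,507 is subject to coinsurance.
30% of $8,507 = $2,552.10 falls to the traveler.
That puts the traveler's cost at $3,600 + $2,552.10 = $6,152.10 before any cap.
Total out-of-pocket so far would be $0 + $6,152.10 = $6,152.10, below the $19,800 cap — no reduction.

$6,152.10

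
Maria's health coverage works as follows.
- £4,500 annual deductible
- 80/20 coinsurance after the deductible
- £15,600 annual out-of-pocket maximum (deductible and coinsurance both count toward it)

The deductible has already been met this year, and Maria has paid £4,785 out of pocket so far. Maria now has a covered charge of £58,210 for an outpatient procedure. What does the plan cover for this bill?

£47,395

With the deductible met, the entire £58,210 is subject to coinsurance.
Patient's 20% share of £58,210 is £11,642.
Year-to-date out-of-pocket would reach £4,785 + £11,642 = £16,427, above the £15,600 maximum, so the patient pays only £15,600 − £4,785 = £10,815.
The plan picks up £58,210 − £10,815 = £47,395.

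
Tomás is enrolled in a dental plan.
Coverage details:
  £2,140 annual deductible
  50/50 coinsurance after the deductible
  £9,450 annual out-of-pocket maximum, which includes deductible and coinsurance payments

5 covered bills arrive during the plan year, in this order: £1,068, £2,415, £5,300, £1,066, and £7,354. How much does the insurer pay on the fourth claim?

Claim 1 (£1,068): all of it applies to the deductible. Patient pays £1,068; OOP now £1,068. Plan pays £1,068 − £1,068 = £0.
Claim 2 (£2,415): deductible takes £1,072, £1,343 remains; 50% of £1,343 = £671.50. Patient owes £1,743.50 (running OOP £2,811.50). Insurer: £2,415 − £1,743.50 = £671.50.
Claim 3 (£5,300): 50% coinsurance on £5,300 = £2,650. Cost to patient: £2,650. OOP to date £5,461.50. Insurer: £5,300 − £2,650 = £2,650.
Claim 4 (£1,066): deductible met; 50% of £1,066 = £533. Patient owes £533 (running OOP £5,994.50). Plan pays £1,066 − £533 = £533.

£533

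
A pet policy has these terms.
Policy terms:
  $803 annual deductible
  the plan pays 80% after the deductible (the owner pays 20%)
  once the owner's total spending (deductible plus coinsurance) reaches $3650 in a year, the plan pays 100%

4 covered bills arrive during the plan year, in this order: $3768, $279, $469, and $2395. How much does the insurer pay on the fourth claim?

Claim 1 ($3768): $803 finishes the deductible; $2965 goes to coinsurance; 20% of $2965 = $593. Owner owes $1396 (running OOP $1396). Plan pays $3768 − $1396 = $2372.
Claim 2 ($279): 20% coinsurance on $279 = $55.80. Owner owes $55.80 (running OOP $1451.80). Insurer: $279 − $55.80 = $223.20.
Claim 3 ($469): deductible already satisfied, so owner's share is 20% × $469 = $93.80. Owner pays $93.80; OOP now $1545.60. Plan pays $469 − $93.80 = $375.20.
Claim 4 ($2395): deductible met; 20% of $2395 = $479. Cost to owner: $479. OOP to date $2024.60. Plan pays $2395 − $479 = $1916.

$1916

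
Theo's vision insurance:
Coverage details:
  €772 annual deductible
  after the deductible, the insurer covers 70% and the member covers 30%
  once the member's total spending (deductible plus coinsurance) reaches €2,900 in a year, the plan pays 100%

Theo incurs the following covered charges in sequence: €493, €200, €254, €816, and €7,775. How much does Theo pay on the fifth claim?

€1,830.70

Claim 1 — €493: fully absorbed by the deductible. Cost to member: €493. OOP to date €493.
Claim 2 — €200: fully absorbed by the deductible. Member pays €200; OOP now €693.
Claim 3 — €254: €79 to deductible, leaving €175; coinsurance €175 × 30% = €52.50. Member owes €131.50 (running OOP €824.50).
Claim 4 — €816: 30% coinsurance on €816 = €244.80. Member pays €244.80; OOP now €1,069.30.
Claim 5 — €7,775: 30% coinsurance on €7,775 = €2,332.50. That would push OOP to €3,401.80, over the €2,900 cap, so member pays €2,900 − €1,069.30 = €1,830.70.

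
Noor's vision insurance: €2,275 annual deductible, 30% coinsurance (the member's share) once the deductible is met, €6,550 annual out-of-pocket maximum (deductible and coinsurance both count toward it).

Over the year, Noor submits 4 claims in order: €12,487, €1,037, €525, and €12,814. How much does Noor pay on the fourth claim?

€742.80

Bill 1, €12,487: deductible takes €2,275, €10,212 remains; member's 30% is €3,063.60. Member pays €5,338.60; OOP now €5,338.60.
Bill 2, €1,037: deductible already satisfied, so member's share is 30% × €1,037 = €311.10. Cost to member: €311.10. OOP to date €5,649.70.
Bill 3, €525: 30% coinsurance on €525 = €157.50. Member pays €157.50; OOP now €5,807.20.
Bill 4, €12,814: deductible met; 30% of €12,814 = €3,844.20. That would push OOP to €9,651.40, over the €6,550 cap, so member pays €6,550 − €5,807.20 = €742.80.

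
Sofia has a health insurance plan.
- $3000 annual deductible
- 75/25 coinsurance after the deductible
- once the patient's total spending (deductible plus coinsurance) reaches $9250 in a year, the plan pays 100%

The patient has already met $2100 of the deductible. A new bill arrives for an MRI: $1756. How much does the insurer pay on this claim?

$2100 of the $3000 deductible is already met, leaving $900.
That leaves $1756 − $900 = $856 for coinsurance.
Patient's 25% share of $856 is $214.
So the patient owes $900 + $214 = $1114 before any cap.
Year-to-date out-of-pocket becomes $2100 + $1114 = $3214, still under the $9250 maximum, so no cap applies.
Insurer pays the balance: $1756 − $1114 = $642.

$642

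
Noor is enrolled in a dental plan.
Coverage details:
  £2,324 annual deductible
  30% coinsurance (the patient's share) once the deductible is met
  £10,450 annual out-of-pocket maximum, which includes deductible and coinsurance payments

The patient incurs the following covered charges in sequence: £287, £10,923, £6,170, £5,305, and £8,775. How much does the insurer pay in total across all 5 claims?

Bill 1, £287: fully absorbed by the deductible. Patient owes £287 (running OOP £287). Plan pays £287 − £287 = £0.
Bill 2, £10,923: £2,037 to deductible, leaving £8,886; coinsurance £8,886 × 30% = £2,665.80. Patient pays £4,702.80; OOP now £4,989.80. Insurer: £10,923 − £4,702.80 = £6,220.20.
Bill 3, £6,170: 30% coinsurance on £6,170 = £1,851. Cost to patient: £1,851. OOP to date £6,840.80. Insurer: £6,170 − £1,851 = £4,319.
Bill 4, £5,305: deductible already satisfied, so patient's share is 30% × £5,305 = £1,591.50. Patient pays £1,591.50; OOP now £8,432.30. Insurer: £5,305 − £1,591.50 = £3,713.50.
Bill 5, £8,775: deductible already satisfied, so patient's share is 30% × £8,775 = £2,632.50. That would push OOP to £11,064.80, over the £10,450 cap, so patient pays £10,450 − £8,432.30 = £2,017.70. Insurer: £8,775 − £2,017.70 = £6,757.30.
Insurer total: £0 + £6,220.20 + £4,319 + £3,713.50 + £6,757.30 = £21,010.

£21,010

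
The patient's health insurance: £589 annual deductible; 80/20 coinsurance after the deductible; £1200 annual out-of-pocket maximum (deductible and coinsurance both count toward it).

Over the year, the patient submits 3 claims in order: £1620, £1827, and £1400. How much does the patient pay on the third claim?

Claim 1 (£1620): £589 to deductible, leaving £1031; patient's 20% is £206.20. Patient pays £795.20; OOP now £795.20.
Claim 2 (£1827): deductible already satisfied, so patient's share is 20% × £1827 = £365.40. Cost to patient: £365.40. OOP to date £1160.60.
Claim 3 (£1400): 20% coinsurance on £1400 = £280. Adding that to £1160.60 gives £1440.60, past the £1200 cap; patient pays only £1200 − £1160.60 = £39.40.

£39.40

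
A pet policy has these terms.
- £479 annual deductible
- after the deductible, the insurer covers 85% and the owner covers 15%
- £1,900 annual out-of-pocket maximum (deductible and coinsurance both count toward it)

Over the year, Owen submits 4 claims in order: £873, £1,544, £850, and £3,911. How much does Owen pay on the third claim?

£127.50

Claim 1 (£873): £479 to deductible, leaving £394; owner's 15% is £59.10. Owner pays £538.10; OOP now £538.10.
Claim 2 (£1,544): deductible met; 15% of £1,544 = £231.60. Owner owes £231.60 (running OOP £769.70).
Claim 3 (£850): 15% coinsurance on £850 = £127.50. Owner pays £127.50; OOP now £897.20.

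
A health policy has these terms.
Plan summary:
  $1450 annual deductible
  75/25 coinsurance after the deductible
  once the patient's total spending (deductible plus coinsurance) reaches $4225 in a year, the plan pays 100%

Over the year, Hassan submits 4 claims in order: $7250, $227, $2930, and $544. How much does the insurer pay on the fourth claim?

$408

Claim 1 ($7250): $1450 to deductible, leaving $5800; patient's 25% is $1450. Cost to patient: $2900. OOP to date $2900. Plan pays $7250 − $2900 = $4350.
Claim 2 ($227): deductible met; 25% of $227 = $56.75. Cost to patient: $56.75. OOP to date $2956.75. Plan pays $227 − $56.75 = $170.25.
Claim 3 ($2930): deductible met; 25% of $2930 = $732.50. Cost to patient: $732.50. OOP to date $3689.25. Plan pays $2930 − $732.50 = $2197.50.
Claim 4 ($544): deductible met; 25% of $544 = $136. Cost to patient: $136. OOP to date $3825.25. Insurer: $544 − $136 = $408.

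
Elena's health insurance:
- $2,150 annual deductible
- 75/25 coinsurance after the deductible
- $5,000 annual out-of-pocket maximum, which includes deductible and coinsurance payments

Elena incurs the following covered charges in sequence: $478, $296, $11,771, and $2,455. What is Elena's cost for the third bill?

$3,974.75

Claim 1 ($478): entire amount goes to the deductible. Patient pays $478; OOP now $478.
Claim 2 ($296): all of it applies to the deductible. Patient pays $296; OOP now $774.
Claim 3 ($11,771): deductible takes $1,376, $10,395 remains; patient's 25% is $2,598.75. Patient pays $3,974.75; OOP now $4,748.75.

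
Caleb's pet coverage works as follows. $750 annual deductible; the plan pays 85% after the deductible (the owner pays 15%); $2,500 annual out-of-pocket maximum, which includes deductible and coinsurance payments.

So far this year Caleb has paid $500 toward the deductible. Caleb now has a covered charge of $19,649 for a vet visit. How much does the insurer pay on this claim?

Deductible still to meet: $750 − $500 = $250.
The remaining $19,399 (= $19,649 − $250) moves to coinsurance.
Coinsurance: $19,399 × 15% = $2,909.85.
Owner responsibility before any cap: $250 + $2,909.85 = $3,159.85.
That would bring total out-of-pocket to $3,659.85, past the $2,500 cap. The owner is capped at $2,500 − $500 = $2,000 on this claim.
Insurer pays the balance: $19,649 − $2,000 = $17,649.

$17,649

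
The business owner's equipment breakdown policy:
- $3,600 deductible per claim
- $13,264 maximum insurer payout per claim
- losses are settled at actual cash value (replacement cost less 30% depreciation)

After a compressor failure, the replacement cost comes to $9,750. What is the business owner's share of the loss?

Depreciate 30%: the covered value is $9,750 × 0.7 = $6,825.
Less the $3,600 deductible: $6,825 − $3,600 = $3,225.
$3,225 ≤ $13,264, so the limit doesn't bind; insurer pays $3,225.
The business owner bears the rest of the original loss: $9,750 − $3,225 = $6,525.

$6,525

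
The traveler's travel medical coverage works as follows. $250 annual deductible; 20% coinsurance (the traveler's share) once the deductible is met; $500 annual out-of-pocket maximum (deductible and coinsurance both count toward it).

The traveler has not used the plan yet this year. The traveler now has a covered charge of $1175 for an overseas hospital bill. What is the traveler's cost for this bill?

$435

Deductible not yet touched, so the first $250 of the bill goes to the deductible.
The remaining $925 (= $1175 − $250) moves to coinsurance.
Traveler's 20% share of $925 is $185.
That puts the traveler's cost at $250 + $185 = $435 before any cap.
Year-to-date out-of-pocket becomes $0 + $435 = $435, still under the $500 maximum, so no cap applies.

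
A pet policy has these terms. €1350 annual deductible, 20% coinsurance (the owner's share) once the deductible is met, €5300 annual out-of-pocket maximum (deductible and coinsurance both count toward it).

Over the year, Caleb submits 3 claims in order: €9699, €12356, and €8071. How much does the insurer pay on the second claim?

Bill 1, €9699: €1350 to deductible, leaving €8349; 20% of €8349 = €1669.80. Owner pays €3019.80; OOP now €3019.80. Insurer: €9699 − €3019.80 = €6679.20.
Bill 2, €12356: deductible met; 20% of €12356 = €2471.20. That would push OOP to €5491, over the €5300 cap, so owner pays €5300 − €3019.80 = €2280.20. Plan pays €12356 − €2280.20 = €10075.80.

€10075.80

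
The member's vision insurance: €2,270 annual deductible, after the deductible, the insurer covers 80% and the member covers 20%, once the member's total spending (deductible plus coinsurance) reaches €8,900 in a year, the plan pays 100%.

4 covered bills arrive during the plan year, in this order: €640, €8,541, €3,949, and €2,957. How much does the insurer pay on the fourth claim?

€2,365.60

Claim 1 — €640: entire amount goes to the deductible. Cost to member: €640. OOP to date €640. Insurer: €640 − €640 = €0.
Claim 2 — €8,541: €1,630 finishes the deductible; €6,911 goes to coinsurance; coinsurance €6,911 × 20% = €1,382.20. Member pays €3,012.20; OOP now €3,652.20. Insurer: €8,541 − €3,012.20 = €5,528.80.
Claim 3 — €3,949: deductible met; 20% of €3,949 = €789.80. Cost to member: €789.80. OOP to date €4,442. Plan pays €3,949 − €789.80 = €3,159.20.
Claim 4 — €2,957: 20% coinsurance on €2,957 = €591.40. Cost to member: €591.40. OOP to date €5,033.40. Insurer: €2,957 − €591.40 = €2,365.60.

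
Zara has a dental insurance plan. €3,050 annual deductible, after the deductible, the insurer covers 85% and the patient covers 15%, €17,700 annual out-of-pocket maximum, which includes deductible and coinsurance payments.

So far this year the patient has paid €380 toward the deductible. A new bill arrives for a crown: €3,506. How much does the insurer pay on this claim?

Remaining deductible: €3,050 − €380 = €2,670.
The remaining €836 (= €3,506 − €2,670) moves to coinsurance.
Coinsurance: €836 × 15% = €125.40.
So the patient owes €2,670 + €125.40 = €2,795.40 before any cap.
Cumulative spending €380 + €2,795.40 = €3,175.40 stays under the €17,700 maximum.
The plan picks up €3,506 − €2,795.40 = €710.60.

€710.60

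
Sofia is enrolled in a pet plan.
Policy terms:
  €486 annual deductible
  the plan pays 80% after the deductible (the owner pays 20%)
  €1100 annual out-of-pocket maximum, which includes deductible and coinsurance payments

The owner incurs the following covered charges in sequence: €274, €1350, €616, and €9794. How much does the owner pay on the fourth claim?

#1 (€274): fully absorbed by the deductible. Owner pays €274; OOP now €274.
#2 (€1350): €212 finishes the deductible; €1138 goes to coinsurance; owner's 20% is €227.60. Cost to owner: €439.60. OOP to date €713.60.
#3 (€616): 20% coinsurance on €616 = €123.20. Owner owes €123.20 (running OOP €836.80).
#4 (€9794): deductible met; 20% of €9794 = €1958.80. OOP would hit €2795.60 > €1100, so the cap limits the owner to €1100 − €836.80 = €263.20.

€263.20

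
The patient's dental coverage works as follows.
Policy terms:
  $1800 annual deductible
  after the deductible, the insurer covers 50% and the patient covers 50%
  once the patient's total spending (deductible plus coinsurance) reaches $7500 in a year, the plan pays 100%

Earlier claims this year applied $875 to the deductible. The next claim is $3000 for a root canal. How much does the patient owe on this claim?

$875 of the $1800 deductible is already met, leaving $925.
After the $925 deductible portion, $3000 − $925 = $2075 is subject to coinsurance.
Patient's 50% share of $2075 is $1037.50.
So the patient owes $925 + $1037.50 = $1962.50 before any cap.
Total out-of-pocket so far would be $875 + $1962.50 = $2837.50, below the $7500 cap — no reduction.

$1962.50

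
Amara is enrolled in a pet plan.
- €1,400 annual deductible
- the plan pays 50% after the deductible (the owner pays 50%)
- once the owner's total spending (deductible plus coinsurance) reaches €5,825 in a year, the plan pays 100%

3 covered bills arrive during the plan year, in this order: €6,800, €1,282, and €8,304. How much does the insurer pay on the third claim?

€7,220

Claim 1 (€6,800): deductible takes €1,400, €5,400 remains; owner's 50% is €2,700. Owner owes €4,100 (running OOP €4,100). Plan pays €6,800 − €4,100 = €2,700.
Claim 2 (€1,282): deductible already satisfied, so owner's share is 50% × €1,282 = €641. Owner owes €641 (running OOP €4,741). Plan pays €1,282 − €641 = €641.
Claim 3 (€8,304): deductible met; 50% of €8,304 = €4,152. OOP would hit €8,893 > €5,825, so the cap limits the owner to €5,825 − €4,741 = €1,084. Insurer: €8,304 − €1,084 = €7,220.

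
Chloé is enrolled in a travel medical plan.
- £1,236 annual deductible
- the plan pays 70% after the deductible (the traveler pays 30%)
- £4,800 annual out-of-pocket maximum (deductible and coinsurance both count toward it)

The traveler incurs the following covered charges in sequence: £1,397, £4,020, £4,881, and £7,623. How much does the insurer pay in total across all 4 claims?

£13,121

Bill 1, £1,397: £1,236 finishes the deductible; £161 goes to coinsurance; coinsurance £161 × 30% = £48.30. Traveler owes £1,284.30 (running OOP £1,284.30). Insurer: £1,397 − £1,284.30 = £112.70.
Bill 2, £4,020: 30% coinsurance on £4,020 = £1,206. Cost to traveler: £1,206. OOP to date £2,490.30. Insurer: £4,020 − £1,206 = £2,814.
Bill 3, £4,881: deductible met; 30% of £4,881 = £1,464.30. Cost to traveler: £1,464.30. OOP to date £3,954.60. Insurer: £4,881 − £1,464.30 = £3,416.70.
Bill 4, £7,623: 30% coinsurance on £7,623 = £2,286.90. Adding that to £3,954.60 gives £6,241.50, past the £4,800 cap; traveler pays only £4,800 − £3,954.60 = £845.40. Insurer: £7,623 − £845.40 = £6,777.60.
Insurer total = bills − traveler's total = £17,921 − £4,800 = £13,121.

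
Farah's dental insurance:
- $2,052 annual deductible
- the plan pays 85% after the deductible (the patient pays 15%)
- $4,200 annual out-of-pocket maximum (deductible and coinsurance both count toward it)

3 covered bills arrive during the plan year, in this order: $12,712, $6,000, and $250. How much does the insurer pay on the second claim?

$5,451

Bill 1, $12,712: $2,052 to deductible, leaving $10,660; 15% of $10,660 = $1,599. Patient pays $3,651; OOP now $3,651. Insurer: $12,712 − $3,651 = $9,061.
Bill 2, $6,000: 15% coinsurance on $6,000 = $900. OOP would hit $4,551 > $4,200, so the cap limits the patient to $4,200 − $3,651 = $549. Insurer: $6,000 − $549 = $5,451.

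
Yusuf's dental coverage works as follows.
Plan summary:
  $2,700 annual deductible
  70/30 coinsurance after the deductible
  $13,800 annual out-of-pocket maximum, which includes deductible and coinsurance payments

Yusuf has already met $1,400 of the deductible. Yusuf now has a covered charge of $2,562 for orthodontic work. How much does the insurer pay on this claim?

$883.40

$1,400 of the $2,700 deductible is already met, leaving $1,300.
That leaves $2,562 − $1,300 = $1,262 for coinsurance.
30% of $1,262 = $378.60 falls to the patient.
Patient responsibility before any cap: $1,300 + $378.60 = $1,678.60.
Cumulative spending $1,400 + $1,678.60 = $3,078.60 stays under the $13,800 maximum.
The insurer covers the remainder: $2,562 − $1,678.60 = $883.40.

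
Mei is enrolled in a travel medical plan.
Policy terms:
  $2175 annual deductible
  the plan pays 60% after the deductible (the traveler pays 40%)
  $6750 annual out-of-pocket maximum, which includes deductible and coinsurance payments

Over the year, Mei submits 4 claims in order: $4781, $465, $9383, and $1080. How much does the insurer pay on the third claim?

Claim 1 — $4781: $2175 finishes the deductible; $2606 goes to coinsurance; 40% of $2606 = $1042.40. Cost to traveler: $3217.40. OOP to date $3217.40. Insurer: $4781 − $3217.40 = $1563.60.
Claim 2 — $465: deductible already satisfied, so traveler's share is 40% × $465 = $186. Traveler owes $186 (running OOP $3403.40). Plan pays $465 − $186 = $279.
Claim 3 — $9383: deductible met; 40% of $9383 = $3753.20. OOP would hit $7156.60 > $6750, so the cap limits the traveler to $6750 − $3403.40 = $3346.60. Plan pays $9383 − $3346.60 = $6036.40.

$6036.40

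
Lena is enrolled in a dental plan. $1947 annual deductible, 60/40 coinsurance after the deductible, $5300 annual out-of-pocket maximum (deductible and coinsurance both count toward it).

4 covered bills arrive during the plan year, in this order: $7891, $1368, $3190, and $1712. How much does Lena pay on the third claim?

#1 ($7891): $1947 finishes the deductible; $5944 goes to coinsurance; 40% of $5944 = $2377.60. Patient owes $4324.60 (running OOP $4324.60).
#2 ($1368): 40% coinsurance on $1368 = $547.20. Patient pays $547.20; OOP now $4871.80.
#3 ($3190): 40% coinsurance on $3190 = $1276. Adding that to $4871.80 gives $6147.80, past the $5300 cap; patient pays only $5300 − $4871.80 = $428.20.

$428.20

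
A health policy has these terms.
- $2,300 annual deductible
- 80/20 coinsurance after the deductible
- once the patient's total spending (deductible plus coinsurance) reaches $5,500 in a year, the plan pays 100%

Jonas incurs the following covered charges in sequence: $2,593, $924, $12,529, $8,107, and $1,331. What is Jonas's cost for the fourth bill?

$450.80

Claim 1 — $2,593: deductible takes $2,300, $293 remains; 20% of $293 = $58.60. Patient pays $2,358.60; OOP now $2,358.60.
Claim 2 — $924: deductible already satisfied, so patient's share is 20% × $924 = $184.80. Cost to patient: $184.80. OOP to date $2,543.40.
Claim 3 — $12,529: deductible already satisfied, so patient's share is 20% × $12,529 = $2,505.80. Patient owes $2,505.80 (running OOP $5,049.20).
Claim 4 — $8,107: 20% coinsurance on $8,107 = $1,621.40. That would push OOP to $6,670.60, over the $5,500 cap, so patient pays $5,500 − $5,049.20 = $450.80.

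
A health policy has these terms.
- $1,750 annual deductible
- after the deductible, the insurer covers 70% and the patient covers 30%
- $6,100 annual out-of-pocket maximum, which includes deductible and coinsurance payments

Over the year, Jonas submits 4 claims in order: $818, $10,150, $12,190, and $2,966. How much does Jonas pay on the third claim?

$1,584.60

Claim 1 ($818): fully absorbed by the deductible. Patient pays $818; OOP now $818.
Claim 2 ($10,150): $932 finishes the deductible; $9,218 goes to coinsurance; patient's 30% is $2,765.40. Patient pays $3,697.40; OOP now $4,515.40.
Claim 3 ($12,190): deductible met; 30% of $12,190 = $3,657. That would push OOP to $8,172.40, over the $6,100 cap, so patient pays $6,100 − $4,515.40 = $1,584.60.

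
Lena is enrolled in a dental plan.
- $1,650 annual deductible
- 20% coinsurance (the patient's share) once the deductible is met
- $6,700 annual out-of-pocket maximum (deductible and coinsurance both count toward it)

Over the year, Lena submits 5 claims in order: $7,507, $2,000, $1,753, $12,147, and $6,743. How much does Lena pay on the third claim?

Claim 1 ($7,507): $1,650 to deductible, leaving $5,857; 20% of $5,857 = $1,171.40. Patient owes $2,821.40 (running OOP $2,821.40).
Claim 2 ($2,000): deductible already satisfied, so patient's share is 20% × $2,000 = $400. Patient owes $400 (running OOP $3,221.40).
Claim 3 ($1,753): 20% coinsurance on $1,753 = $350.60. Cost to patient: $350.60. OOP to date $3,572.

$350.60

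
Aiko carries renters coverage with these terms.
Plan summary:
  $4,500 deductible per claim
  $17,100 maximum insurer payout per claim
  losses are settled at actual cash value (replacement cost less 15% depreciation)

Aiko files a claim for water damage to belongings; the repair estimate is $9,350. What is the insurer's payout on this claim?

Depreciate 15%: the covered value is $9,350 × 0.85 = $7,947.50.
Less the $4,500 deductible: $7,947.50 − $4,500 = $3,447.50.
$3,447.50 ≤ $17,100, so the limit doesn't bind; insurer pays $3,447.50.

$3,447.50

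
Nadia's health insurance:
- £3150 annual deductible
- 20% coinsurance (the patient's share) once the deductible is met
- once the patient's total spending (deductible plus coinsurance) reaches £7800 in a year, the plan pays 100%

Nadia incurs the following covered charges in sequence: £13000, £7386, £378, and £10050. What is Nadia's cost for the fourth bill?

£1127.20

Claim 1 — £13000: £3150 finishes the deductible; £9850 goes to coinsurance; patient's 20% is £1970. Patient pays £5120; OOP now £5120.
Claim 2 — £7386: deductible met; 20% of £7386 = £1477.20. Cost to patient: £1477.20. OOP to date £6597.20.
Claim 3 — £378: 20% coinsurance on £378 = £75.60. Patient pays £75.60; OOP now £6672.80.
Claim 4 — £10050: 20% coinsurance on £10050 = £2010. Adding that to £6672.80 gives £8682.80, past the £7800 cap; patient pays only £7800 − £6672.80 = £1127.20.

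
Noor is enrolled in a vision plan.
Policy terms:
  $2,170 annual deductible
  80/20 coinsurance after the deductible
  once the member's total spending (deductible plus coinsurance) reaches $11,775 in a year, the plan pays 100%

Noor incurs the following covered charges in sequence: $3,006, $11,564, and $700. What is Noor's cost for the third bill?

$140

Bill 1, $3,006: $2,170 finishes the deductible; $836 goes to coinsurance; member's 20% is $167.20. Member owes $2,337.20 (running OOP $2,337.20).
Bill 2, $11,564: deductible met; 20% of $11,564 = $2,312.80. Cost to member: $2,312.80. OOP to date $4,650.
Bill 3, $700: deductible already satisfied, so member's share is 20% × $700 = $140. Member pays $140; OOP now $4,790.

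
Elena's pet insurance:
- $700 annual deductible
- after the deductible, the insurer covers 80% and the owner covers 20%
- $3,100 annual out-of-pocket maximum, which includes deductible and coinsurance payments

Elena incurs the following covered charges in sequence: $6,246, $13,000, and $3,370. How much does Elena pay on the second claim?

$1,290.80

Claim 1 — $6,246: $700 finishes the deductible; $5,546 goes to coinsurance; 20% of $5,546 = $1,109.20. Owner owes $1,809.20 (running OOP $1,809.20).
Claim 2 — $13,000: deductible already satisfied, so owner's share is 20% × $13,000 = $2,600. Adding that to $1,809.20 gives $4,409.20, past the $3,100 cap; owner pays only $3,100 − $1,809.20 = $1,290.80.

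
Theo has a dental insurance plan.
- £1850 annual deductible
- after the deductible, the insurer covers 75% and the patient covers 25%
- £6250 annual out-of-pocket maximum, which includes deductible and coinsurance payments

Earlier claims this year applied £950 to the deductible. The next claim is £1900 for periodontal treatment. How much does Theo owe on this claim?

Deductible still to meet: £1850 − £950 = £900.
That leaves £1900 − £900 = £1000 for coinsurance.
Coinsurance: £1000 × 25% = £250.
That puts the patient's cost at £900 + £250 = £1150 before any cap.
Year-to-date out-of-pocket becomes £950 + £1150 = £2100, still under the £6250 maximum, so no cap applies.

£1150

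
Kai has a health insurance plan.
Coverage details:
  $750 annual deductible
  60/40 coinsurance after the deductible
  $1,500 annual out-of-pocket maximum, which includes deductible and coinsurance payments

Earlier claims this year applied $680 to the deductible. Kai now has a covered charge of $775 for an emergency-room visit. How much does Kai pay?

$352

Deductible still to meet: $750 − $680 = $70.
After the $70 deductible portion, $775 − $70 = $705 is subject to coinsurance.
Patient's 40% share of $705 is $282.
That puts the patient's cost at $70 + $282 = $352 before any cap.
Total out-of-pocket so far would be $680 + $352 = $1,032, below the $1,500 cap — no reduction.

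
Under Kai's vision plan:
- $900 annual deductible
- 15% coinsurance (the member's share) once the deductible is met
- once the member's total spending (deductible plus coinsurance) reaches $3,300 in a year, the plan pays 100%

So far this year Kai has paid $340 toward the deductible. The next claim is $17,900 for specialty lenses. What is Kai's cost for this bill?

Remaining deductible: $900 − $340 = $560.
After the $560 deductible portion, $17,900 − $560 = $17,340 is subject to coinsurance.
Member's 15% share of $17,340 is $2,601.
So the member owes $560 + $2,601 = $3,161 before any cap.
That would bring total out-of-pocket to $3,501, past the $3,300 cap. The member is capped at $3,300 − $340 = $2,960 on this claim.

$2,960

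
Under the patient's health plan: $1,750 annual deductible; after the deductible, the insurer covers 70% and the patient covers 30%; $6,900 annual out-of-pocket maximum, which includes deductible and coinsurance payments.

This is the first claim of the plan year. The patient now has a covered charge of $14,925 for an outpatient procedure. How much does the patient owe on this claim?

$5,702.50

Nothing has been paid toward the $1,750 deductible, so the first $1,750 of this charge is applied there.
That leaves $14,925 − $1,750 = $13,175 for coinsurance.
Coinsurance: $13,175 × 30% = $3,952.50.
So the patient owes $1,750 + $3,952.50 = $5,702.50 before any cap.
Total out-of-pocket so far would be $0 + $5,702.50 = $5,702.50, below the $6,900 cap — no reduction.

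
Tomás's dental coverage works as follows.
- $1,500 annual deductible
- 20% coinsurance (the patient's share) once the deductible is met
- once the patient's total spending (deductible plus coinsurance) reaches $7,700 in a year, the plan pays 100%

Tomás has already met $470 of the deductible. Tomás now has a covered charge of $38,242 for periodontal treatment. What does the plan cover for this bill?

$31,012

Deductible still to meet: $1,500 − $470 = $1,030.
After the $1,030 deductible portion, $38,242 − $1,030 = $37,212 is subject to coinsurance.
20% of $37,212 = $7,442.40 falls to the patient.
Patient responsibility before any cap: $1,030 + $7,442.40 = $8,472.40.
Adding $8,472.40 to the $470 already spent would give $8,942.40, which exceeds the $7,700 cap; the patient pays just $7,700 − $470 = $7,230.
The insurer covers the remainder: $38,242 − $7,230 = $31,012.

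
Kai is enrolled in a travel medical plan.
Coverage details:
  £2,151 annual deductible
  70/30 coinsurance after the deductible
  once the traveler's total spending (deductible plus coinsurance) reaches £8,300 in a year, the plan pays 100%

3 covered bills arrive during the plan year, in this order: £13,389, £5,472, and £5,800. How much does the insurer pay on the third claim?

£4,664

Claim 1 — £13,389: £2,151 to deductible, leaving £11,238; coinsurance £11,238 × 30% = £3,371.40. Cost to traveler: £5,522.40. OOP to date £5,522.40. Insurer: £13,389 − £5,522.40 = £7,866.60.
Claim 2 — £5,472: 30% coinsurance on £5,472 = £1,641.60. Cost to traveler: £1,641.60. OOP to date £7,164. Plan pays £5,472 − £1,641.60 = £3,830.40.
Claim 3 — £5,800: deductible met; 30% of £5,800 = £1,740. Adding that to £7,164 gives £8,904, past the £8,300 cap; traveler pays only £8,300 − £7,164 = £1,136. Insurer: £5,800 − £1,136 = £4,664.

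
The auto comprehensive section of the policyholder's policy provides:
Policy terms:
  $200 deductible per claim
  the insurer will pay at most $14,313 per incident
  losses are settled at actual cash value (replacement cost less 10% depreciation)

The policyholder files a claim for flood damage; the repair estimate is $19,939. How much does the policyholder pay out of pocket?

$5,626

At 10% depreciation, ACV = $19,939 − $1,993.90 = $17,945.10.
After the deductible, $17,945.10 − $200 = $17,745.10 remains.
Since $17,745.10 > $14,313, the payout is capped at $14,313.
The policyholder bears the rest of the original loss: $19,939 − $14,313 = $5,626.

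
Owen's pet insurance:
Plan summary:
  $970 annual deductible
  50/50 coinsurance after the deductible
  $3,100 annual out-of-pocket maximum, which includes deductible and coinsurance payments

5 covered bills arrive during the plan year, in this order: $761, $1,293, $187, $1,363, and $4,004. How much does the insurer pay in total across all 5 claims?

$4,508

Claim 1 — $761: fully absorbed by the deductible. Owner pays $761; OOP now $761. Plan pays $761 − $761 = $0.
Claim 2 — $1,293: deductible takes $209, $1,084 remains; coinsurance $1,084 × 50% = $542. Owner owes $751 (running OOP $1,512). Insurer: $1,293 − $751 = $542.
Claim 3 — $187: deductible already satisfied, so owner's share is 50% × $187 = $93.50. Owner owes $93.50 (running OOP $1,605.50). Insurer: $187 − $93.50 = $93.50.
Claim 4 — $1,363: deductible met; 50% of $1,363 = $681.50. Owner pays $681.50; OOP now $2,287. Plan pays $1,363 − $681.50 = $681.50.
Claim 5 — $4,004: deductible already satisfied, so owner's share is 50% × $4,004 = $2,002. That would push OOP to $4,289, over the $3,100 cap, so owner pays $3,100 − $2,287 = $813. Insurer: $4,004 − $813 = $3,191.
Insurer total: $0 + $542 + $93.50 + $681.50 + $3,191 = $4,508.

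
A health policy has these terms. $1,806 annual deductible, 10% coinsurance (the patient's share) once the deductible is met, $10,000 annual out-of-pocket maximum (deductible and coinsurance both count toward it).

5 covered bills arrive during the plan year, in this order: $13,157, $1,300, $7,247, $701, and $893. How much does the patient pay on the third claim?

$724.70

Bill 1, $13,157: deductible takes $1,806, $11,351 remains; 10% of $11,351 = $1,135.10. Patient pays $2,941.10; OOP now $2,941.10.
Bill 2, $1,300: deductible already satisfied, so patient's share is 10% × $1,300 = $130. Patient pays $130; OOP now $3,071.10.
Bill 3, $7,247: 10% coinsurance on $7,247 = $724.70. Cost to patient: $724.70. OOP to date $3,795.80.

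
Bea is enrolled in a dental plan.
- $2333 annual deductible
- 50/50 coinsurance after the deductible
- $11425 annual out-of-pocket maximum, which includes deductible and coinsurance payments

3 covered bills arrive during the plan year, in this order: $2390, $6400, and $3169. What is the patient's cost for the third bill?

$1584.50

Claim 1 ($2390): $2333 to deductible, leaving $57; coinsurance $57 × 50% = $28.50. Cost to patient: $2361.50. OOP to date $2361.50.
Claim 2 ($6400): 50% coinsurance on $6400 = $3200. Cost to patient: $3200. OOP to date $5561.50.
Claim 3 ($3169): deductible met; 50% of $3169 = $1584.50. Cost to patient: $1584.50. OOP to date $7146.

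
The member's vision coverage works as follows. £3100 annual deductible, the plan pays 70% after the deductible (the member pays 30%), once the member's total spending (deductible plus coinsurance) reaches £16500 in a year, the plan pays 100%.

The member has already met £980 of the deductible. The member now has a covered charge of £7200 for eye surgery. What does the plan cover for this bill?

£3556

£980 of the £3100 deductible is already met, leaving £2120.
The remaining £5080 (= £7200 − £2120) moves to coinsurance.
30% of £5080 = £1524 falls to the member.
So the member owes £2120 + £1524 = £3644 before any cap.
Total out-of-pocket so far would be £980 + £3644 = £4624, below the £16500 cap — no reduction.
The insurer covers the remainder: £7200 − £3644 = £3556.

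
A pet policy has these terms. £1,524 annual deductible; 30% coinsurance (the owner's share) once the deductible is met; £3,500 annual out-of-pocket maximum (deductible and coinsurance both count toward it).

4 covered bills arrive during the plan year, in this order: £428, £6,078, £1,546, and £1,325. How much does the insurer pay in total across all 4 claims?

£5,877

Bill 1, £428: fully absorbed by the deductible. Owner pays £428; OOP now £428. Plan pays £428 − £428 = £0.
Bill 2, £6,078: £1,096 to deductible, leaving £4,982; coinsurance £4,982 × 30% = £1,494.60. Cost to owner: £2,590.60. OOP to date £3,018.60. Insurer: £6,078 − £2,590.60 = £3,487.40.
Bill 3, £1,546: 30% coinsurance on £1,546 = £463.80. Cost to owner: £463.80. OOP to date £3,482.40. Insurer: £1,546 − £463.80 = £1,082.20.
Bill 4, £1,325: deductible already satisfied, so owner's share is 30% × £1,325 = £397.50. OOP would hit £3,879.90 > £3,500, so the cap limits the owner to £3,500 − £3,482.40 = £17.60. Plan pays £1,325 − £17.60 = £1,307.40.
Insurer total = bills − owner's total = £9,377 − £3,500 = £5,877.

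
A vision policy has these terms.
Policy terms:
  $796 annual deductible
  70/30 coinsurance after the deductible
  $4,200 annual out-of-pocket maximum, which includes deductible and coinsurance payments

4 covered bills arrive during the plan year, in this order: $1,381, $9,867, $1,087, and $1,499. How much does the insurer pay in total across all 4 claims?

$9,634

Bill 1, $1,381: $796 finishes the deductible; $585 goes to coinsurance; 30% of $585 = $175.50. Member pays $971.50; OOP now $971.50. Plan pays $1,381 − $971.50 = $409.50.
Bill 2, $9,867: 30% coinsurance on $9,867 = $2,960.10. Member pays $2,960.10; OOP now $3,931.60. Plan pays $9,867 − $2,960.10 = $6,906.90.
Bill 3, $1,087: deductible already satisfied, so member's share is 30% × $1,087 = $326.10. That would push OOP to $4,257.70, over the $4,200 cap, so member pays $4,200 − $3,931.60 = $268.40. Insurer: $1,087 − $268.40 = $818.60.
Bill 4, $1,499: 30% coinsurance on $1,499 = $449.70. That would push OOP to $4,649.70, over the $4,200 cap, so member pays $4,200 − $4,200 = $0. Insurer: $1,499 − $0 = $1,499.
Insurer total: $409.50 + $6,906.90 + $818.60 + $1,499 = $9,634.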